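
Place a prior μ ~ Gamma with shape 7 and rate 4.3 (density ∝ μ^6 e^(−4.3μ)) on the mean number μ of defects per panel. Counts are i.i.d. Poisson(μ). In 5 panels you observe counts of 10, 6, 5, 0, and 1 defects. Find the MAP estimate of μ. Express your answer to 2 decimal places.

Σxᵢ = 10+6+5+0+1 = 22, with n = 5.
Posterior ∝ μ^6e^(−4.3μ) · μ^22e^(−5μ) = μ^28e^(−9.3μ), i.e. Gamma(shape=29, rate=9.3).
The mode of a Gamma(a, b) with a ≥ 1 (shape–rate) is (a−1)/b = 28/9.3 ≈ 3.01.

μ̂_MAP = 3.01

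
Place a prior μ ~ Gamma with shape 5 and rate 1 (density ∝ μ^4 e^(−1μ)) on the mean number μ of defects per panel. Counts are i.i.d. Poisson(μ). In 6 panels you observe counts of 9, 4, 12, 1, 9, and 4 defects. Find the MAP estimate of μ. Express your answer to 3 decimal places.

μ̂_MAP = 6.143

Σxᵢ = 9+4+12+1+9+4 = 39, with n = 6.
Posterior ∝ μ^4e^(−1μ) · μ^39e^(−6μ) = μ^43e^(−7μ), i.e. Gamma(shape=44, rate=7).
The mode of a Gamma(a, b) with a ≥ 1 (shape–rate) is (a−1)/b = 43/7 ≈ 6.143.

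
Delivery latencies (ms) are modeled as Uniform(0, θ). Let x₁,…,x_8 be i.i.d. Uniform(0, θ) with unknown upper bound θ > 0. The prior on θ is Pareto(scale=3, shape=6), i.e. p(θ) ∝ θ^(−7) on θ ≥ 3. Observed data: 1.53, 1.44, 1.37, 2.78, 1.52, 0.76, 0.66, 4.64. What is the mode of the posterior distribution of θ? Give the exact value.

The Uniform(0, θ) likelihood is θ^(−n) for θ ≥ max(xᵢ), zero otherwise. Here max(xᵢ) = 4.64.
Posterior ∝ θ^(−7) · θ^(−8) = θ^(−15) on θ ≥ max(3, 4.64) = 4.64.
This density is strictly decreasing in θ, so the posterior mode lies at the lower boundary of the support.

θ̂_MAP = 4.64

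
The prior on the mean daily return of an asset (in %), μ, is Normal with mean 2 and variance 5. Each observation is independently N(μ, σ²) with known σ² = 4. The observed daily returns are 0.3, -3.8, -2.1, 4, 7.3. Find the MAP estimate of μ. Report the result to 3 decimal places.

n = 5; x̄ = (0.3 + (-3.8) + (-2.1) + 4 + 7.3)/5 = 5.7/5 = 1.14.
For a Normal prior and Normal likelihood with known variance, the posterior is Normal; its mode equals its mean, the precision-weighted average.
Prior precision 1/σ₀² = 1/5 = 0.2; data precision n/σ² = 5/4 = 1.25.
μ̂ = (0.2·2 + 1.25·1.14) / (0.2 + 1.25) = 1.825/1.45 = 73/58 ≈ 1.259.

μ̂_MAP = 1.259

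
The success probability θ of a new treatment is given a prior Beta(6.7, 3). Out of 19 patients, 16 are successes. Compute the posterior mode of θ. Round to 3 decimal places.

Prior: Beta(6.7, 3).
Data: 16 successes in 19 trials. The binomial likelihood contributes θ^16(1−θ)^3, so the posterior is Beta(6.7+16, 3+3) = Beta(22.7, 6).
For Beta(a, b) with a, b > 1 the mode is (a−1)/(a+b−2) = 21.7/26.7 ≈ 0.813.

θ̂_MAP = 0.813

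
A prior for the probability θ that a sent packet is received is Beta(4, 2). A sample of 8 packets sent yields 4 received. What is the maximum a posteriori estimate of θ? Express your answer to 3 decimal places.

Prior: Beta(4, 2).
Data: 4 successes in 8 trials. The binomial likelihood contributes θ^4(1−θ)^4, so the posterior is Beta(4+4, 2+4) = Beta(8, 6).
For Beta(a, b) with a, b > 1 the mode is (a−1)/(a+b−2) = 7/12 ≈ 0.583.

θ̂_MAP = 0.583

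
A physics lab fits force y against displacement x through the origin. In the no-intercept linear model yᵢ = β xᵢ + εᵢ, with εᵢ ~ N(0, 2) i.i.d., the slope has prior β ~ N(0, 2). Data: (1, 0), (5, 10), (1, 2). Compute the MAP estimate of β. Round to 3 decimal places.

β̂_MAP = 1.857

log p(β | y) = −Σ(yᵢ − βxᵢ)²/(2·2) − β²/(2·2) + const.
Setting the derivative to zero: Σxᵢ(yᵢ − βxᵢ)/2 − β/2 = 0, so β = Σxᵢyᵢ / (Σxᵢ² + σ²/τ²).
Σxᵢyᵢ = 1·0 + 5·10 + 1·2 = 52; Σxᵢ² = 27; σ²/τ² = 1.
β̂_MAP = 52 / (27 + 1) = 52/28 ≈ 1.857.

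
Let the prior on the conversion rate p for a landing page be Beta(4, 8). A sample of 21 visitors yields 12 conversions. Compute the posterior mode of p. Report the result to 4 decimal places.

p̂_MAP = 0.4839

Prior: Beta(4, 8).
Data: 12 successes in 21 trials. The binomial likelihood contributes p^12(1−p)^9, so the posterior is Beta(4+12, 8+9) = Beta(16, 17).
For Beta(a, b) with a, b > 1 the mode is (a−1)/(a+b−2) = 15/31 ≈ 0.4839.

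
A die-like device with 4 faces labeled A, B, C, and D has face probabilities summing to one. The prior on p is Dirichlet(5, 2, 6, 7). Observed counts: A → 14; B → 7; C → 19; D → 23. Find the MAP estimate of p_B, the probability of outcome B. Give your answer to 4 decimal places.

The posterior is Dirichlet(αᵢ + nᵢ) = Dirichlet(19, 9, 25, 30).
For a Dirichlet(a₁,…,a_K) with all aᵢ > 1, the mode has j-th component (aⱼ − 1)/(Σaᵢ − K).
Here Σaᵢ = 83 and K = 4, so p_B = (9 − 1)/(83 − 4) = 8/79 ≈ 0.1013.

MAP estimate of p_B = 0.1013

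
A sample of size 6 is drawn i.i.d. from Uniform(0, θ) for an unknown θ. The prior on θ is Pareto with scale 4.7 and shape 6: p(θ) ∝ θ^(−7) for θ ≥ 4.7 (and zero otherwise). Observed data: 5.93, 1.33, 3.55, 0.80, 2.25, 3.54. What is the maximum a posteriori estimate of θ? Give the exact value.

The Uniform(0, θ) likelihood is θ^(−n) for θ ≥ max(xᵢ), zero otherwise. Here max(xᵢ) = 5.93.
Posterior ∝ θ^(−7) · θ^(−6) = θ^(−13) on θ ≥ max(4.7, 5.93) = 5.93.
This density is strictly decreasing in θ, so the posterior mode lies at the lower boundary of the support.

θ̂_MAP = 5.93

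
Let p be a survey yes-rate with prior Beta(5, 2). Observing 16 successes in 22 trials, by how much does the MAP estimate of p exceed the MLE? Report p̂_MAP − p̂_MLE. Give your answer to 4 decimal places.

Posterior is Beta(21, 8); MAP = (21−1)/(29−2) = 20/27 ≈ 0.74074.
MLE ignores the prior: p̂_MLE = k/n = 16/22 ≈ 0.72727.
Difference = 20/27 − 16/22 = 4/297 ≈ 0.0135.

MAP − MLE = 0.0135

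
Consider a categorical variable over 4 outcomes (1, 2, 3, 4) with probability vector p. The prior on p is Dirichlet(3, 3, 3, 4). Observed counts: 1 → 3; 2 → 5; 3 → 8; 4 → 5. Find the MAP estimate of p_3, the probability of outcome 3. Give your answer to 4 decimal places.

MAP estimate: 0.3333

The posterior is Dirichlet(αᵢ + nᵢ) = Dirichlet(6, 8, 11, 9).
For a Dirichlet(a₁,…,a_K) with all aᵢ > 1, the mode has j-th component (aⱼ − 1)/(Σaᵢ − K).
Here Σaᵢ = 34 and K = 4, so p_3 = (11 − 1)/(34 − 4) = 10/30 ≈ 0.3333.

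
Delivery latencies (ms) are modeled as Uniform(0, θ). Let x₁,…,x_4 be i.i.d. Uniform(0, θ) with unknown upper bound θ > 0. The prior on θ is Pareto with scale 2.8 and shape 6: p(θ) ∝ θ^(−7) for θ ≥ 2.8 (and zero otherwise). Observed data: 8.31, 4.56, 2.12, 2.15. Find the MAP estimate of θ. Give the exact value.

θ̂_MAP = 8.31

The Uniform(0, θ) likelihood is θ^(−n) for θ ≥ max(xᵢ), zero otherwise. Here max(xᵢ) = 8.31.
Posterior ∝ θ^(−7) · θ^(−4) = θ^(−11) on θ ≥ max(2.8, 8.31) = 8.31.
This density is strictly decreasing in θ, so the posterior mode lies at the lower boundary of the support.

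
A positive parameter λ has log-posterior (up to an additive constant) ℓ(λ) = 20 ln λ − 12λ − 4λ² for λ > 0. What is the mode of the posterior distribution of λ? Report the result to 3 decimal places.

λ̂_MAP = 1.000

ℓ'(λ) = 20/λ − 12 − 8λ. Setting this to zero and multiplying by λ: 8λ² + 12λ − 20 = 0.
λ = (−12 + √(12² + 4·8·20)) / (2·8) = (−12 + √784) / 16 = (−12 + 28)/16 = 1.
ℓ''(λ) = −20/λ² − 8 < 0, confirming a maximum.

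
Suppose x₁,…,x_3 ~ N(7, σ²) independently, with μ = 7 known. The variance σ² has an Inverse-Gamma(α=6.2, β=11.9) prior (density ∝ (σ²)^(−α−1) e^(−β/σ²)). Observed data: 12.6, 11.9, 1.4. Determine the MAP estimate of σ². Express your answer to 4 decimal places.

Sum of squared deviations about the known mean: SS = (12.6−7)² + (11.9−7)² + (1.4−7)² = 86.73.
The Normal likelihood contributes (σ²)^(−n/2) exp(−SS/(2σ²)), so the posterior is Inverse-Gamma(α + n/2, β + SS/2) = Inverse-Gamma(7.7, 55.265).
The mode of Inverse-Gamma(a, b) is b/(a+1) = 55.265/8.7 ≈ 6.3523.

σ̂²_MAP = 6.3523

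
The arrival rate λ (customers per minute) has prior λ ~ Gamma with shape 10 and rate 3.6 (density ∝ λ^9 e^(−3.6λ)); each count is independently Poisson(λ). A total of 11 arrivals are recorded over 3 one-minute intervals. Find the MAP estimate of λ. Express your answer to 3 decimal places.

Σxᵢ = 11, n = 3.
Posterior ∝ λ^9e^(−3.6λ) · λ^11e^(−3λ) = λ^20e^(−6.6λ), i.e. Gamma(shape=21, rate=6.6).
The mode of a Gamma(a, b) with a ≥ 1 (shape–rate) is (a−1)/b = 20/6.6 ≈ 3.030.

λ̂_MAP = 3.030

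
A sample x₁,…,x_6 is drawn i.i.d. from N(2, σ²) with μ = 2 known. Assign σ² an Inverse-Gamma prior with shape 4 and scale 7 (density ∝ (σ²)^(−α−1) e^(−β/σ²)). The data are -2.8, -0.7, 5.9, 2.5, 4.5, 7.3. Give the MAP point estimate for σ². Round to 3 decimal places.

σ̂²_MAP = 5.883

Sum of squared deviations about the known mean: SS = (-2.8−2)² + (-0.7−2)² + (5.9−2)² + (2.5−2)² + (4.5−2)² + (7.3−2)² = 80.13.
The Normal likelihood contributes (σ²)^(−n/2) exp(−SS/(2σ²)), so the posterior is Inverse-Gamma(α + n/2, β + SS/2) = Inverse-Gamma(7, 47.065).
The mode of Inverse-Gamma(a, b) is b/(a+1) = 47.065/8 ≈ 5.883.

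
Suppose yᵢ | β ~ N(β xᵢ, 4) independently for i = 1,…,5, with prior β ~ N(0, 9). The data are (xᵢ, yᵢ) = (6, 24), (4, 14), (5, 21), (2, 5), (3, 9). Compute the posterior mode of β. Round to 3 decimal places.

log p(β | y) = −Σ(yᵢ − βxᵢ)²/(2·4) − β²/(2·9) + const.
Setting the derivative to zero: Σxᵢ(yᵢ − βxᵢ)/4 − β/9 = 0, so β = Σxᵢyᵢ / (Σxᵢ² + σ²/τ²).
Σxᵢyᵢ = 6·24 + 4·14 + 5·21 + 2·5 + 3·9 = 342; Σxᵢ² = 90; σ²/τ² = 4/9.
β̂_MAP = 342 / (90 + 4/9) = 342/(814/9) = 1539/407 ≈ 3.781.

β̂_MAP = 3.781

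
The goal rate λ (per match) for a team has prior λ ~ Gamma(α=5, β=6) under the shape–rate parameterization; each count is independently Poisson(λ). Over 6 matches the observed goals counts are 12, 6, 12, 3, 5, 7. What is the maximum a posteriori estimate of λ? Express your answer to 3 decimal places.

Σxᵢ = 12+6+12+3+5+7 = 45, with n = 6.
Posterior ∝ λ^4e^(−6λ) · λ^45e^(−6λ) = λ^49e^(−12λ), i.e. Gamma(shape=50, rate=12).
The mode of a Gamma(a, b) with a ≥ 1 (shape–rate) is (a−1)/b = 49/12 ≈ 4.083.

λ̂_MAP = 4.083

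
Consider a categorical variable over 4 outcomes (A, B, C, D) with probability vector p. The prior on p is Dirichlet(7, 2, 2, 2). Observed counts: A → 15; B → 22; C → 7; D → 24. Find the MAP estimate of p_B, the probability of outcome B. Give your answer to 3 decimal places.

The posterior is Dirichlet(αᵢ + nᵢ) = Dirichlet(22, 24, 9, 26).
For a Dirichlet(a₁,…,a_K) with all aᵢ > 1, the mode has j-th component (aⱼ − 1)/(Σaᵢ − K).
Here Σaᵢ = 81 and K = 4, so p_B = (24 − 1)/(81 − 4) = 23/77 ≈ 0.299.

MAP estimate of p_B = 0.299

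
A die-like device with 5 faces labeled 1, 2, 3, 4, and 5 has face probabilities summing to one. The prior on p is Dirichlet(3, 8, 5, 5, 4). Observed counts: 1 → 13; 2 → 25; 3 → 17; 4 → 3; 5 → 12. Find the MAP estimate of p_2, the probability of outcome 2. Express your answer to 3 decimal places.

MAP estimate: 0.356

The posterior is Dirichlet(αᵢ + nᵢ) = Dirichlet(16, 33, 22, 8, 16).
For a Dirichlet(a₁,…,a_K) with all aᵢ > 1, the mode has j-th component (aⱼ − 1)/(Σaᵢ − K).
Here Σaᵢ = 95 and K = 5, so p_2 = (33 − 1)/(95 − 5) = 32/90 ≈ 0.356.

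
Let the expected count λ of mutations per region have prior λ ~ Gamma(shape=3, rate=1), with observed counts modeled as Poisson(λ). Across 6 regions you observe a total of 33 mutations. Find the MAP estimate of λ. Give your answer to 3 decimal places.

Σxᵢ = 33, n = 6.
Posterior ∝ λ^2e^(−1λ) · λ^33e^(−6λ) = λ^35e^(−7λ), i.e. Gamma(shape=36, rate=7).
The mode of a Gamma(a, b) with a ≥ 1 (shape–rate) is (a−1)/b = 35/7 ≈ 5.000.

λ̂_MAP = 5.000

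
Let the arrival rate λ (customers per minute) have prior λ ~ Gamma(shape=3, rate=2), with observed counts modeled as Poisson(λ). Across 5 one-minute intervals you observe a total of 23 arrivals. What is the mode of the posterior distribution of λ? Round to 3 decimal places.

λ̂_MAP = 3.571

Σxᵢ = 23, n = 5.
Posterior ∝ λ^2e^(−2λ) · λ^23e^(−5λ) = λ^25e^(−7λ), i.e. Gamma(shape=26, rate=7).
The mode of a Gamma(a, b) with a ≥ 1 (shape–rate) is (a−1)/b = 25/7 ≈ 3.571.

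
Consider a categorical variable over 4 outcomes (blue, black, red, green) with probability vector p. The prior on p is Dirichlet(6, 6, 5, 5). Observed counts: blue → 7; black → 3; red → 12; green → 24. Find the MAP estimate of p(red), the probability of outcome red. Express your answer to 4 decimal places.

The posterior is Dirichlet(αᵢ + nᵢ) = Dirichlet(13, 9, 17, 29).
For a Dirichlet(a₁,…,a_K) with all aᵢ > 1, the mode has j-th component (aⱼ − 1)/(Σaᵢ − K).
Here Σaᵢ = 68 and K = 4, so p(red) = (17 − 1)/(68 − 4) = 16/64 ≈ 0.2500.

MAP estimate of p(red) = 0.2500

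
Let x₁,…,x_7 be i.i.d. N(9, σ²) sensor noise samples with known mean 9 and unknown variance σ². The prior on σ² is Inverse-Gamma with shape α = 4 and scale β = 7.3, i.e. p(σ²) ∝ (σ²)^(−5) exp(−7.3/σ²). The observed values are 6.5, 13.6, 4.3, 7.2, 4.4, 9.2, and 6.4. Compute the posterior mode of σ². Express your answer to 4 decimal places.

σ̂²_MAP = 5.6059

Sum of squared deviations about the known mean: SS = (6.5−9)² + (13.6−9)² + (4.3−9)² + (7.2−9)² + (4.4−9)² + (9.2−9)² + (6.4−9)² = 80.7.
The Normal likelihood contributes (σ²)^(−n/2) exp(−SS/(2σ²)), so the posterior is Inverse-Gamma(α + n/2, β + SS/2) = Inverse-Gamma(7.5, 47.65).
The mode of Inverse-Gamma(a, b) is b/(a+1) = 47.65/8.5 ≈ 5.6059.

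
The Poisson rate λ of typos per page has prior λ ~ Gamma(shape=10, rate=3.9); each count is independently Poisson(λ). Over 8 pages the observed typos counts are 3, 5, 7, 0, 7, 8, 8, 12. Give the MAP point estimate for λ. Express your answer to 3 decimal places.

λ̂_MAP = 4.958

Σxᵢ = 3+5+7+0+7+8+8+12 = 50, with n = 8.
Posterior ∝ λ^9e^(−3.9λ) · λ^50e^(−8λ) = λ^59e^(−11.9λ), i.e. Gamma(shape=60, rate=11.9).
The mode of a Gamma(a, b) with a ≥ 1 (shape–rate) is (a−1)/b = 59/11.9 ≈ 4.958.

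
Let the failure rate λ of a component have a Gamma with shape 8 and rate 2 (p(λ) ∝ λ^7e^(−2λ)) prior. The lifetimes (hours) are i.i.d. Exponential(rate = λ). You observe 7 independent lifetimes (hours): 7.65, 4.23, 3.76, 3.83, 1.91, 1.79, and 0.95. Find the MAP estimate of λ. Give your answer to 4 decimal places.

λ̂_MAP = 0.5360

The Exponential(rate=λ) likelihood is ∝ λ^n e^(−λΣtᵢ). Here n = 7 and Σtᵢ = 7.65 + 4.23 + 3.76 + 3.83 + 1.91 + 1.79 + 0.95 = 24.12.
Posterior ∝ λ^7e^(−2λ) · λ^7e^(−24.12λ) = λ^14e^(−26.12λ), i.e. Gamma(15, 26.12).
Mode = (a−1)/b = 14/26.12 ≈ 0.5360.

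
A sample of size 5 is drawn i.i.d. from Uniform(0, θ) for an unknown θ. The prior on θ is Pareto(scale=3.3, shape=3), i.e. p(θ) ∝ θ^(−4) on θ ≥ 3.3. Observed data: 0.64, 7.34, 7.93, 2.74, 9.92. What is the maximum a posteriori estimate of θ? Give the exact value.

θ̂_MAP = 9.92

The Uniform(0, θ) likelihood is θ^(−n) for θ ≥ max(xᵢ), zero otherwise. Here max(xᵢ) = 9.92.
Posterior ∝ θ^(−4) · θ^(−5) = θ^(−9) on θ ≥ max(3.3, 9.92) = 9.92.
This density is strictly decreasing in θ, so the posterior mode lies at the lower boundary of the support.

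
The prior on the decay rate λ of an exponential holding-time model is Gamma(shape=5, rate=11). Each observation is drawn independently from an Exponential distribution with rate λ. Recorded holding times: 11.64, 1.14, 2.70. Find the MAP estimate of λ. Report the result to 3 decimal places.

The Exponential(rate=λ) likelihood is ∝ λ^n e^(−λΣtᵢ). Here n = 3 and Σtᵢ = 11.64 + 1.14 + 2.70 = 15.48.
Posterior ∝ λ^4e^(−11λ) · λ^3e^(−15.48λ) = λ^7e^(−26.48λ), i.e. Gamma(8, 26.48).
Mode = (a−1)/b = 7/26.48 ≈ 0.264.

λ̂_MAP = 0.264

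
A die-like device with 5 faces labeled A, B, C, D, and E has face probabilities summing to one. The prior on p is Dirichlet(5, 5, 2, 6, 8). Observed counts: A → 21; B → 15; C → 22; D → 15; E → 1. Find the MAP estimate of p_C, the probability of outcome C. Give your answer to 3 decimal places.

The posterior is Dirichlet(αᵢ + nᵢ) = Dirichlet(26, 20, 24, 21, 9).
For a Dirichlet(a₁,…,a_K) with all aᵢ > 1, the mode has j-th component (aⱼ − 1)/(Σaᵢ − K).
Here Σaᵢ = 100 and K = 5, so p_C = (24 − 1)/(100 − 5) = 23/95 ≈ 0.242.

MAP estimate of p_C = 0.242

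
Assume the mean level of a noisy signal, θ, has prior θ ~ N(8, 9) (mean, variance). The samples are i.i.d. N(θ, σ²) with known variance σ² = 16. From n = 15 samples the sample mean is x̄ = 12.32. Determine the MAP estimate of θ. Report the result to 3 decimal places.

n = 15, x̄ = 12.32.
For a Normal prior and Normal likelihood with known variance, the posterior is Normal; its mode equals its mean, the precision-weighted average.
Prior precision 1/σ₀² = 1/9; data precision n/σ² = 15/16 = 0.9375.
θ̂ = ((1/9)·8 + 0.9375·12.32) / (1/9 + 0.9375) = (2239/180)/(151/144) = 8956/755 ≈ 11.862.

θ̂_MAP = 11.862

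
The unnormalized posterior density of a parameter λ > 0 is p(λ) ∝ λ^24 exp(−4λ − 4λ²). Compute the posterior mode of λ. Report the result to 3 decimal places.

λ̂_MAP = 1.500

ℓ'(λ) = 24/λ − 4 − 8λ. Setting this to zero and multiplying by λ: 8λ² + 4λ − 24 = 0.
λ = (−4 + √(4² + 4·8·24)) / (2·8) = (−4 + √784) / 16 = (−4 + 28)/16 = 3/2.
ℓ''(λ) = −24/λ² − 8 < 0, confirming a maximum.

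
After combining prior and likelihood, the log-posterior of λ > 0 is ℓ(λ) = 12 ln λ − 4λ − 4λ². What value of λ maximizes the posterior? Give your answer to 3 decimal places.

ℓ'(λ) = 12/λ − 4 − 8λ. Setting this to zero and multiplying by λ: 8λ² + 4λ − 12 = 0.
λ = (−4 + √(4² + 4·8·12)) / (2·8) = (−4 + √400) / 16 = (−4 + 20)/16 = 1.
ℓ''(λ) = −12/λ² − 8 < 0, confirming a maximum.

λ̂_MAP = 1.000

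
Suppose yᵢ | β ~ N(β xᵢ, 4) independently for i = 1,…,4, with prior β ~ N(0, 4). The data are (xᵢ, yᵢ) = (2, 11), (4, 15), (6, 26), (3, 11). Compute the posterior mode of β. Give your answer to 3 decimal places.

log p(β | y) = −Σ(yᵢ − βxᵢ)²/(2·4) − β²/(2·4) + const.
Setting the derivative to zero: Σxᵢ(yᵢ − βxᵢ)/4 − β/4 = 0, so β = Σxᵢyᵢ / (Σxᵢ² + σ²/τ²).
Σxᵢyᵢ = 2·11 + 4·15 + 6·26 + 3·11 = 271; Σxᵢ² = 65; σ²/τ² = 1.
β̂_MAP = 271 / (65 + 1) = 271/66 ≈ 4.106.

β̂_MAP = 4.106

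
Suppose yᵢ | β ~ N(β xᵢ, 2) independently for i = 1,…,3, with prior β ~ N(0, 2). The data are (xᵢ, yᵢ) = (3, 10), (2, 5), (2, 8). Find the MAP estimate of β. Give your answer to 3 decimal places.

log p(β | y) = −Σ(yᵢ − βxᵢ)²/(2·2) − β²/(2·2) + const.
Setting the derivative to zero: Σxᵢ(yᵢ − βxᵢ)/2 − β/2 = 0, so β = Σxᵢyᵢ / (Σxᵢ² + σ²/τ²).
Σxᵢyᵢ = 3·10 + 2·5 + 2·8 = 56; Σxᵢ² = 17; σ²/τ² = 1.
β̂_MAP = 56 / (17 + 1) = 56/18 ≈ 3.111.

β̂_MAP = 3.111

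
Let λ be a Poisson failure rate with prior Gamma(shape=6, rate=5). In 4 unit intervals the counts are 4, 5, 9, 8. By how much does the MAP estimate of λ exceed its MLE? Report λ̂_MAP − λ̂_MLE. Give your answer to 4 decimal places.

Σxᵢ = 26. Posterior is Gamma(32, 9); MAP = (32−1)/9 = 31/9 ≈ 3.44444.
MLE = x̄ = 26/4 ≈ 6.50000.
Difference = 31/9 − 26/4 = -55/18 ≈ -3.0556.

MAP − MLE = -3.0556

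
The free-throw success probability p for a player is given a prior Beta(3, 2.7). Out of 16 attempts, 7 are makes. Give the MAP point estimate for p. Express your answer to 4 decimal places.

p̂_MAP = 0.4569

Prior: Beta(3, 2.7).
Data: 7 successes in 16 trials. The binomial likelihood contributes p^7(1−p)^9, so the posterior is Beta(3+7, 2.7+9) = Beta(10, 11.7).
For Beta(a, b) with a, b > 1 the mode is (a−1)/(a+b−2) = 9/19.7 ≈ 0.4569.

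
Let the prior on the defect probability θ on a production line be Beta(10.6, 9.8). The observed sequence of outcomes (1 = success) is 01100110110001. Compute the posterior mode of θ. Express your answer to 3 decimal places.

θ̂_MAP = 0.512

Prior: Beta(10.6, 9.8).
Data: 7 successes in 14 trials (from the sequence). The binomial likelihood contributes θ^7(1−θ)^7, so the posterior is Beta(10.6+7, 9.8+7) = Beta(17.6, 16.8).
For Beta(a, b) with a, b > 1 the mode is (a−1)/(a+b−2) = 16.6/32.4 ≈ 0.512.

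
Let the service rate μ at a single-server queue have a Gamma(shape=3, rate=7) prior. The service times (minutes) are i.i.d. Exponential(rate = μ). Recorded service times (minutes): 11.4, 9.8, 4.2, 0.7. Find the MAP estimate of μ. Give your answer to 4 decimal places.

μ̂_MAP = 0.1813

The Exponential(rate=μ) likelihood is ∝ μ^n e^(−μΣtᵢ). Here n = 4 and Σtᵢ = 11.4 + 9.8 + 4.2 + 0.7 = 26.1.
Posterior ∝ μ^2e^(−7μ) · μ^4e^(−26.1μ) = μ^6e^(−33.1μ), i.e. Gamma(7, 33.1).
Mode = (a−1)/b = 6/33.1 ≈ 0.1813.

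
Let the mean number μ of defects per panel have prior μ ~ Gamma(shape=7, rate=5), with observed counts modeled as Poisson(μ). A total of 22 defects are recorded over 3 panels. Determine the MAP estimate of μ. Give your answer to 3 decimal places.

μ̂_MAP = 3.500

Σxᵢ = 22, n = 3.
Posterior ∝ μ^6e^(−5μ) · μ^22e^(−3μ) = μ^28e^(−8μ), i.e. Gamma(shape=29, rate=8).
The mode of a Gamma(a, b) with a ≥ 1 (shape–rate) is (a−1)/b = 28/8 ≈ 3.500.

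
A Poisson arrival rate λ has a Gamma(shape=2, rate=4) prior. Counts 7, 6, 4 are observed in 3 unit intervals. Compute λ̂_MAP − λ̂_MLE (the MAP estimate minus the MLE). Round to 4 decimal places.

MAP − MLE = -3.0952

Σxᵢ = 17. Posterior is Gamma(19, 7); MAP = (19−1)/7 = 18/7 ≈ 2.57143.
MLE = x̄ = 17/3 ≈ 5.66667.
Difference = 18/7 − 17/3 = -65/21 ≈ -3.0952.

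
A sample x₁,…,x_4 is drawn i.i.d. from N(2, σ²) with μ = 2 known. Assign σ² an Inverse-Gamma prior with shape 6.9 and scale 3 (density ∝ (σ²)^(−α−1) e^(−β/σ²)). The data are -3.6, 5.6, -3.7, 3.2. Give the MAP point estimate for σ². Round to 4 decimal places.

Sum of squared deviations about the known mean: SS = (-3.6−2)² + (5.6−2)² + (-3.7−2)² + (3.2−2)² = 78.25.
The Normal likelihood contributes (σ²)^(−n/2) exp(−SS/(2σ²)), so the posterior is Inverse-Gamma(α + n/2, β + SS/2) = Inverse-Gamma(8.9, 42.125).
The mode of Inverse-Gamma(a, b) is b/(a+1) = 42.125/9.9 ≈ 4.2551.

σ̂²_MAP = 4.2551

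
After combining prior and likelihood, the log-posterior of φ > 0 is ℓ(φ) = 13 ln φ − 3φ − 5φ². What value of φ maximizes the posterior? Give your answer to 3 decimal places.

φ̂_MAP = 1.000

ℓ'(φ) = 13/φ − 3 − 10φ. Setting this to zero and multiplying by φ: 10φ² + 3φ − 13 = 0.
φ = (−3 + √(3² + 4·10·13)) / (2·10) = (−3 + √529) / 20 = (−3 + 23)/20 = 1.
ℓ''(φ) = −13/φ² − 10 < 0, confirming a maximum.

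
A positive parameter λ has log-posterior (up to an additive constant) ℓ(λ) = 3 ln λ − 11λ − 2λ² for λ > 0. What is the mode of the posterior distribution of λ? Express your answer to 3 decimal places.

λ̂_MAP = 0.250

ℓ'(λ) = 3/λ − 11 − 4λ. Setting this to zero and multiplying by λ: 4λ² + 11λ − 3 = 0.
λ = (−11 + √(11² + 4·4·3)) / (2·4) = (−11 + √169) / 8 = (−11 + 13)/8 = 1/4.
ℓ''(λ) = −3/λ² − 4 < 0, confirming a maximum.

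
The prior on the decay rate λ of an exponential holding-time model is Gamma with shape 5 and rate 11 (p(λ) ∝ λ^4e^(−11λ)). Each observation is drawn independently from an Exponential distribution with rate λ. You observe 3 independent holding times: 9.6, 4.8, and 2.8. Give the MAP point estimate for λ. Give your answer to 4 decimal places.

The Exponential(rate=λ) likelihood is ∝ λ^n e^(−λΣtᵢ). Here n = 3 and Σtᵢ = 9.6 + 4.8 + 2.8 = 17.2.
Posterior ∝ λ^4e^(−11λ) · λ^3e^(−17.2λ) = λ^7e^(−28.2λ), i.e. Gamma(8, 28.2).
Mode = (a−1)/b = 7/28.2 ≈ 0.2482.

λ̂_MAP = 0.2482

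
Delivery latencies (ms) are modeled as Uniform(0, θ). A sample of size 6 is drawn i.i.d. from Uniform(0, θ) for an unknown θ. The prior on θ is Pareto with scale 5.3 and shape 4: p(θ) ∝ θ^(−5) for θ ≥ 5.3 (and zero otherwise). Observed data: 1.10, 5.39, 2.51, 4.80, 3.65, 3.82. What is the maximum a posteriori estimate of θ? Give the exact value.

The Uniform(0, θ) likelihood is θ^(−n) for θ ≥ max(xᵢ), zero otherwise. Here max(xᵢ) = 5.39.
Posterior ∝ θ^(−5) · θ^(−6) = θ^(−11) on θ ≥ max(5.3, 5.39) = 5.39.
This density is strictly decreasing in θ, so the posterior mode lies at the lower boundary of the support.

θ̂_MAP = 5.39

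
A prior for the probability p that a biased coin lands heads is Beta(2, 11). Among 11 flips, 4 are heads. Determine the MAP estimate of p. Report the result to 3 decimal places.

p̂_MAP = 0.227

Prior: Beta(2, 11).
Data: 4 successes in 11 trials. The binomial likelihood contributes p^4(1−p)^7, so the posterior is Beta(2+4, 11+7) = Beta(6, 18).
For Beta(a, b) with a, b > 1 the mode is (a−1)/(a+b−2) = 5/22 ≈ 0.227.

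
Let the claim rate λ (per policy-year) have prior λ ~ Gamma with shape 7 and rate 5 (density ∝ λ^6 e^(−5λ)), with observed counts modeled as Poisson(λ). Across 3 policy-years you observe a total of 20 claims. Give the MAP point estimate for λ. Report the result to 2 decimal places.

λ̂_MAP = 3.25

Σxᵢ = 20, n = 3.
Posterior ∝ λ^6e^(−5λ) · λ^20e^(−3λ) = λ^26e^(−8λ), i.e. Gamma(shape=27, rate=8).
The mode of a Gamma(a, b) with a ≥ 1 (shape–rate) is (a−1)/b = 26/8 ≈ 3.25.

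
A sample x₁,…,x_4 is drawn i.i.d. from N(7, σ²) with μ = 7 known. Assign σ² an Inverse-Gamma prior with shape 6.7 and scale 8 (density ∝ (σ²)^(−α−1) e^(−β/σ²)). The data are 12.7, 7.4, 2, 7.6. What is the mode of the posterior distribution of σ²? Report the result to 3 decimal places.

Sum of squared deviations about the known mean: SS = (12.7−7)² + (7.4−7)² + (2−7)² + (7.6−7)² = 58.01.
The Normal likelihood contributes (σ²)^(−n/2) exp(−SS/(2σ²)), so the posterior is Inverse-Gamma(α + n/2, β + SS/2) = Inverse-Gamma(8.7, 37.005).
The mode of Inverse-Gamma(a, b) is b/(a+1) = 37.005/9.7 ≈ 3.815.

σ̂²_MAP = 3.815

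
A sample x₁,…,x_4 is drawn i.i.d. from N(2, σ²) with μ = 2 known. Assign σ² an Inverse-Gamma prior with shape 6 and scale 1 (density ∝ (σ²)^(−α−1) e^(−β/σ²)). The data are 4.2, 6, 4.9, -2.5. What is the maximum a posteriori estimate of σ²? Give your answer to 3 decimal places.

Sum of squared deviations about the known mean: SS = (4.2−2)² + (6−2)² + (4.9−2)² + (-2.5−2)² = 49.5.
The Normal likelihood contributes (σ²)^(−n/2) exp(−SS/(2σ²)), so the posterior is Inverse-Gamma(α + n/2, β + SS/2) = Inverse-Gamma(8, 25.75).
The mode of Inverse-Gamma(a, b) is b/(a+1) = 25.75/9 ≈ 2.861.

σ̂²_MAP = 2.861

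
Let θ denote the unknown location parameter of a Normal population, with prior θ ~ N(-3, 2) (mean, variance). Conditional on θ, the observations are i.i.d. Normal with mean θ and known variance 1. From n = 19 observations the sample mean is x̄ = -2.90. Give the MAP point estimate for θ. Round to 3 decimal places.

θ̂_MAP = -2.903

n = 19, x̄ = -2.90.
For a Normal prior and Normal likelihood with known variance, the posterior is Normal; its mode equals its mean, the precision-weighted average.
Prior precision 1/σ₀² = 1/2 = 0.5; data precision n/σ² = 19/1 = 19.
θ̂ = (0.5·(-3) + 19·(-2.9)) / (0.5 + 19) = (-56.6)/19.5 = -566/195 ≈ -2.903.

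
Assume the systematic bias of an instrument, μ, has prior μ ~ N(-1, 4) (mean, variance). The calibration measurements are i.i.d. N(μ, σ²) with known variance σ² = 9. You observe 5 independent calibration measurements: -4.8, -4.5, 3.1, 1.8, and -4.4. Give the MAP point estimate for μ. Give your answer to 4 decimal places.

n = 5; x̄ = ((-4.8) + (-4.5) + 3.1 + 1.8 + (-4.4))/5 = -8.8/5 = -1.76.
For a Normal prior and Normal likelihood with known variance, the posterior is Normal; its mode equals its mean, the precision-weighted average.
Prior precision 1/σ₀² = 1/4 = 0.25; data precision n/σ² = 5/9.
μ̂ = (0.25·(-1) + (5/9)·(-1.76)) / (0.25 + 5/9) = (-221/180)/(29/36) = -221/145 ≈ -1.5241.

μ̂_MAP = -1.5241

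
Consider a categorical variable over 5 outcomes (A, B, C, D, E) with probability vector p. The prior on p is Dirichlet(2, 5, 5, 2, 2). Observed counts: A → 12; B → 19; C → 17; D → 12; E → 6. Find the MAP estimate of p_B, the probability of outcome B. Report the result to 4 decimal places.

The posterior is Dirichlet(αᵢ + nᵢ) = Dirichlet(14, 24, 22, 14, 8).
For a Dirichlet(a₁,…,a_K) with all aᵢ > 1, the mode has j-th component (aⱼ − 1)/(Σaᵢ − K).
Here Σaᵢ = 82 and K = 5, so p_B = (24 − 1)/(82 − 5) = 23/77 ≈ 0.2987.

MAP estimate of p_B = 0.2987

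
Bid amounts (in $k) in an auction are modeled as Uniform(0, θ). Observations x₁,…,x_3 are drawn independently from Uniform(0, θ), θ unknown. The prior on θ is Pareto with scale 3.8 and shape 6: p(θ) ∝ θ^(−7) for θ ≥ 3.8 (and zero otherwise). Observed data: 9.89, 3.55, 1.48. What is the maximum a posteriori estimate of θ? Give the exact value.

The Uniform(0, θ) likelihood is θ^(−n) for θ ≥ max(xᵢ), zero otherwise. Here max(xᵢ) = 9.89.
Posterior ∝ θ^(−7) · θ^(−3) = θ^(−10) on θ ≥ max(3.8, 9.89) = 9.89.
This density is strictly decreasing in θ, so the posterior mode lies at the lower boundary of the support.

θ̂_MAP = 9.89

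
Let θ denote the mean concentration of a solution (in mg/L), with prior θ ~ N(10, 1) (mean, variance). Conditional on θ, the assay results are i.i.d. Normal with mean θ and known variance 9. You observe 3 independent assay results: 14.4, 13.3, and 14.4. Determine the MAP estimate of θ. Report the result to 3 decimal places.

n = 3; x̄ = (14.4 + 13.3 + 14.4)/3 = 42.1/3 = 421/30 ≈ 14.0333.
For a Normal prior and Normal likelihood with known variance, the posterior is Normal; its mode equals its mean, the precision-weighted average.
Prior precision 1/σ₀² = 1/1 = 1; data precision n/σ² = 3/9 = 1/3.
θ̂ = (1·10 + (1/3)·(421/30)) / (1 + 1/3) = (1321/90)/(4/3) = 1321/120 ≈ 11.008.

θ̂_MAP = 11.008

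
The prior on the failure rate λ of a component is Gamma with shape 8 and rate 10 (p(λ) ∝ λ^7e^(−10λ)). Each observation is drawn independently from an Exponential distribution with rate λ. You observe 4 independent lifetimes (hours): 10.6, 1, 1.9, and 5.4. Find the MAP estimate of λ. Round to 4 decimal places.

The Exponential(rate=λ) likelihood is ∝ λ^n e^(−λΣtᵢ). Here n = 4 and Σtᵢ = 10.6 + 1 + 1.9 + 5.4 = 18.9.
Posterior ∝ λ^7e^(−10λ) · λ^4e^(−18.9λ) = λ^11e^(−28.9λ), i.e. Gamma(12, 28.9).
Mode = (a−1)/b = 11/28.9 ≈ 0.3806.

λ̂_MAP = 0.3806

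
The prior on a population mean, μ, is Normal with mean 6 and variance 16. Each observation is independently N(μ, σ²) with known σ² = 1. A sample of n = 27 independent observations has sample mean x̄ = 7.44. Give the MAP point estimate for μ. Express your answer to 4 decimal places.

n = 27, x̄ = 7.44.
For a Normal prior and Normal likelihood with known variance, the posterior is Normal; its mode equals its mean, the precision-weighted average.
Prior precision 1/σ₀² = 1/16 = 0.0625; data precision n/σ² = 27/1 = 27.
μ̂ = (0.0625·6 + 27·7.44) / (0.0625 + 27) = 201.255/27.0625 = 80502/10825 ≈ 7.4367.

μ̂_MAP = 7.4367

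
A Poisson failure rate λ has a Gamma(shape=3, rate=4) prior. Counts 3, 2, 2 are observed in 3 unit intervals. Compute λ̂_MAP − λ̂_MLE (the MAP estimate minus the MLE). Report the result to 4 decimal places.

Σxᵢ = 7. Posterior is Gamma(10, 7); MAP = (10−1)/7 = 9/7 ≈ 1.28571.
MLE = x̄ = 7/3 ≈ 2.33333.
Difference = 9/7 − 7/3 = -22/21 ≈ -1.0476.

MAP − MLE = -1.0476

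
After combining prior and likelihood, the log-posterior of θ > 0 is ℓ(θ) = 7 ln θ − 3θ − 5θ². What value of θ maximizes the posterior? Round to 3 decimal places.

ℓ'(θ) = 7/θ − 3 − 10θ. Setting this to zero and multiplying by θ: 10θ² + 3θ − 7 = 0.
θ = (−3 + √(3² + 4·10·7)) / (2·10) = (−3 + √289) / 20 = (−3 + 17)/20 = 7/10.
ℓ''(θ) = −7/θ² − 10 < 0, confirming a maximum.

θ̂_MAP = 0.700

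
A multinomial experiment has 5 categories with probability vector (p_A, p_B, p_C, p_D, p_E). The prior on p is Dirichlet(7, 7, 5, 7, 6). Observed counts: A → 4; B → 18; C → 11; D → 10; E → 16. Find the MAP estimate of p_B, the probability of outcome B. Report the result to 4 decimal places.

MAP estimate of p_B = 0.2791

The posterior is Dirichlet(αᵢ + nᵢ) = Dirichlet(11, 25, 16, 17, 22).
For a Dirichlet(a₁,…,a_K) with all aᵢ > 1, the mode has j-th component (aⱼ − 1)/(Σaᵢ − K).
Here Σaᵢ = 91 and K = 5, so p_B = (25 − 1)/(91 − 5) = 24/86 ≈ 0.2791.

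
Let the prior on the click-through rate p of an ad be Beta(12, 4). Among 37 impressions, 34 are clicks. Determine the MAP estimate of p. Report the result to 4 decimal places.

p̂_MAP = 0.8824

Prior: Beta(12, 4).
Data: 34 successes in 37 trials. The binomial likelihood contributes p^34(1−p)^3, so the posterior is Beta(12+34, 4+3) = Beta(46, 7).
For Beta(a, b) with a, b > 1 the mode is (a−1)/(a+b−2) = 45/51 ≈ 0.8824.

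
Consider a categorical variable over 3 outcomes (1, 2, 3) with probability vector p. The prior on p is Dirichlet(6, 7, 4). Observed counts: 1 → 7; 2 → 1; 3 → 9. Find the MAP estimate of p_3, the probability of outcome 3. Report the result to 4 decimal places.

MAP estimate: 0.3871

The posterior is Dirichlet(αᵢ + nᵢ) = Dirichlet(13, 8, 13).
For a Dirichlet(a₁,…,a_K) with all aᵢ > 1, the mode has j-th component (aⱼ − 1)/(Σaᵢ − K).
Here Σaᵢ = 34 and K = 3, so p_3 = (13 − 1)/(34 − 3) = 12/31 ≈ 0.3871.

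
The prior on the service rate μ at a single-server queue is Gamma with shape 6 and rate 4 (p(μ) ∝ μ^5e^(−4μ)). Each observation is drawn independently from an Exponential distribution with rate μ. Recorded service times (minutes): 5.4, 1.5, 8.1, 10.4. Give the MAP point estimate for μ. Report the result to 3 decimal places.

The Exponential(rate=μ) likelihood is ∝ μ^n e^(−μΣtᵢ). Here n = 4 and Σtᵢ = 5.4 + 1.5 + 8.1 + 10.4 = 25.4.
Posterior ∝ μ^5e^(−4μ) · μ^4e^(−25.4μ) = μ^9e^(−29.4μ), i.e. Gamma(10, 29.4).
Mode = (a−1)/b = 9/29.4 ≈ 0.306.

μ̂_MAP = 0.306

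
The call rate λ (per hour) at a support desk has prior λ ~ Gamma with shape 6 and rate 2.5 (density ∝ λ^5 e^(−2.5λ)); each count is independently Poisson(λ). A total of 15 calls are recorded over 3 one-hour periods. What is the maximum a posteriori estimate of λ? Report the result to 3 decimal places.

Σxᵢ = 15, n = 3.
Posterior ∝ λ^5e^(−2.5λ) · λ^15e^(−3λ) = λ^20e^(−5.5λ), i.e. Gamma(shape=21, rate=5.5).
The mode of a Gamma(a, b) with a ≥ 1 (shape–rate) is (a−1)/b = 20/5.5 ≈ 3.636.

λ̂_MAP = 3.636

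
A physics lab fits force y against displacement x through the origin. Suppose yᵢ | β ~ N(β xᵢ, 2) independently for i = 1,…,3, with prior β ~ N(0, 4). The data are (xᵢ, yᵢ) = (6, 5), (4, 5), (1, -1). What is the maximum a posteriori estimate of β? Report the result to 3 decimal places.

log p(β | y) = −Σ(yᵢ − βxᵢ)²/(2·2) − β²/(2·4) + const.
Setting the derivative to zero: Σxᵢ(yᵢ − βxᵢ)/2 − β/4 = 0, so β = Σxᵢyᵢ / (Σxᵢ² + σ²/τ²).
Σxᵢyᵢ = 6·5 + 4·5 + 1·(-1) = 49; Σxᵢ² = 53; σ²/τ² = 0.5.
β̂_MAP = 49 / (53 + 0.5) = 49/53.5 ≈ 0.916.

β̂_MAP = 0.916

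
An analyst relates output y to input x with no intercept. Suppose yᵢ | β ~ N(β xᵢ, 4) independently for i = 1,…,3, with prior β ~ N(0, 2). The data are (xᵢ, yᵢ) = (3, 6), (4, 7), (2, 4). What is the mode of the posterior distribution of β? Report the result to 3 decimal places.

log p(β | y) = −Σ(yᵢ − βxᵢ)²/(2·4) − β²/(2·2) + const.
Setting the derivative to zero: Σxᵢ(yᵢ − βxᵢ)/4 − β/2 = 0, so β = Σxᵢyᵢ / (Σxᵢ² + σ²/τ²).
Σxᵢyᵢ = 3·6 + 4·7 + 2·4 = 54; Σxᵢ² = 29; σ²/τ² = 2.
β̂_MAP = 54 / (29 + 2) = 54/31 ≈ 1.742.

β̂_MAP = 1.742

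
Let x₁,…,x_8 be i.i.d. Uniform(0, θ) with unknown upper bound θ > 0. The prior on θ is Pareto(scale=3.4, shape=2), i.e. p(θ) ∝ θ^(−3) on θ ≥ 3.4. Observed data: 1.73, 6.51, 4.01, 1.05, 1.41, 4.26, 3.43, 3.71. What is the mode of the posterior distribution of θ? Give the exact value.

θ̂_MAP = 6.51

The Uniform(0, θ) likelihood is θ^(−n) for θ ≥ max(xᵢ), zero otherwise. Here max(xᵢ) = 6.51.
Posterior ∝ θ^(−3) · θ^(−8) = θ^(−11) on θ ≥ max(3.4, 6.51) = 6.51.
This density is strictly decreasing in θ, so the posterior mode lies at the lower boundary of the support.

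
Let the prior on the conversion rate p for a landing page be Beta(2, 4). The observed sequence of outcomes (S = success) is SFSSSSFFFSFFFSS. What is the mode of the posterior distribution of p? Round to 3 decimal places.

Prior: Beta(2, 4).
Data: 8 successes in 15 trials (from the sequence). The binomial likelihood contributes p^8(1−p)^7, so the posterior is Beta(2+8, 4+7) = Beta(10, 11).
For Beta(a, b) with a, b > 1 the mode is (a−1)/(a+b−2) = 9/19 ≈ 0.474.

p̂_MAP = 0.474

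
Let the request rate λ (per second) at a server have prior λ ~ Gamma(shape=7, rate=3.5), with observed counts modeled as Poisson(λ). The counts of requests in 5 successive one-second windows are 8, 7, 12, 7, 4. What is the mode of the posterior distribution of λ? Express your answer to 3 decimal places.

λ̂_MAP = 5.176

Σxᵢ = 8+7+12+7+4 = 38, with n = 5.
Posterior ∝ λ^6e^(−3.5λ) · λ^38e^(−5λ) = λ^44e^(−8.5λ), i.e. Gamma(shape=45, rate=8.5).
The mode of a Gamma(a, b) with a ≥ 1 (shape–rate) is (a−1)/b = 44/8.5 ≈ 5.176.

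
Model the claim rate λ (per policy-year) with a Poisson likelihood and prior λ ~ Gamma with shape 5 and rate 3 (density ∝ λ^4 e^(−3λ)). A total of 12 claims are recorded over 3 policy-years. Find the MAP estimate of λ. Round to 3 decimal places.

λ̂_MAP = 2.667

Σxᵢ = 12, n = 3.
Posterior ∝ λ^4e^(−3λ) · λ^12e^(−3λ) = λ^16e^(−6λ), i.e. Gamma(shape=17, rate=6).
The mode of a Gamma(a, b) with a ≥ 1 (shape–rate) is (a−1)/b = 16/6 ≈ 2.667.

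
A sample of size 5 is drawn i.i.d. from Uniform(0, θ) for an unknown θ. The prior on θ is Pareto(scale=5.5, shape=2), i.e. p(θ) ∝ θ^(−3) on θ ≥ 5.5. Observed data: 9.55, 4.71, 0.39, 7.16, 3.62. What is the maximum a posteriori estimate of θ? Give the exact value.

θ̂_MAP = 9.55

The Uniform(0, θ) likelihood is θ^(−n) for θ ≥ max(xᵢ), zero otherwise. Here max(xᵢ) = 9.55.
Posterior ∝ θ^(−3) · θ^(−5) = θ^(−8) on θ ≥ max(5.5, 9.55) = 9.55.
This density is strictly decreasing in θ, so the posterior mode lies at the lower boundary of the support.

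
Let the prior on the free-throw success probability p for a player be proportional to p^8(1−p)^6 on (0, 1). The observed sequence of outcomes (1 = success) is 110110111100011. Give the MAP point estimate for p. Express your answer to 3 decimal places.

p̂_MAP = 0.621

The prior density ∝ p^8(1−p)^6 is the kernel of Beta(9, 7).
Data: 10 successes in 15 trials (from the sequence). The binomial likelihood contributes p^10(1−p)^5, so the posterior is Beta(9+10, 7+5) = Beta(19, 12).
For Beta(a, b) with a, b > 1 the mode is (a−1)/(a+b−2) = 18/29 ≈ 0.621.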